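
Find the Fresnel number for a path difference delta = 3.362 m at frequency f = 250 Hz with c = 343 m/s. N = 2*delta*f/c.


N = 2*delta*f/c = 2*delta/lambda, where lambda = c/f
lambda = 343 / 250 = 1.372 m
N = 2 * 3.362 / 1.372 = 4.9009


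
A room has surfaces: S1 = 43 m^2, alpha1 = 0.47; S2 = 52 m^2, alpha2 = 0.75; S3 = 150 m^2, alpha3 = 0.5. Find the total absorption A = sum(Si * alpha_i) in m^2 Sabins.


43 * 0.47 = 20.21
52 * 0.75 = 39
150 * 0.5 = 75
A_total = 20.21 + 39 + 75 = 134.21 m^2


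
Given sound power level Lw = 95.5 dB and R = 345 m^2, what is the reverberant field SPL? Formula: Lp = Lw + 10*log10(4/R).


4/R = 4/345 = 0.0115942
Lp = 95.5 + 10*log10(0.0115942) = 76.142 dB


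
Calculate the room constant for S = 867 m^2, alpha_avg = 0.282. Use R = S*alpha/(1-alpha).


R = 867 * 0.282 / (1 - 0.282) = 340.52 m^2


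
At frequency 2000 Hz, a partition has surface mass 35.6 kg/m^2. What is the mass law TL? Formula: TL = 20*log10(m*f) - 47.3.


m * f = 35.6 * 2000 = 71200
20*log10(71200) = 97.0496 dB
TL = 97.0496 - 47.3 = 49.75 dB


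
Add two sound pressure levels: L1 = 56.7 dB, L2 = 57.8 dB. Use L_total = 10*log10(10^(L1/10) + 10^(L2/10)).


10^(56.7/10) = 467735
10^(57.8/10) = 602560
Sum = 467735 + 602560 = 1.0703e+06
L_total = 10*log10(1.0703e+06) = 60.295 dB


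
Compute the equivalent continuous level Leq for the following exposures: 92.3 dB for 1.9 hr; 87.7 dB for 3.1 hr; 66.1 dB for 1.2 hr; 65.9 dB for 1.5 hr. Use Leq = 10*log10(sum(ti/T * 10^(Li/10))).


T_total = 1.9 + 3.1 + 1.2 + 1.5 = 7.7 hr
(1.9/7.7) * 10^(92.3/10) = 4.19047e+08
(3.1/7.7) * 10^(87.7/10) = 2.37067e+08
(1.2/7.7) * 10^(66.1/10) = 634878
(1.5/7.7) * 10^(65.9/10) = 757880
Sum = 4.19047e+08 + 2.37067e+08 + 634878 + 757880 = 6.57507e+08
Leq = 10*log10(6.57507e+08) = 88.179 dB


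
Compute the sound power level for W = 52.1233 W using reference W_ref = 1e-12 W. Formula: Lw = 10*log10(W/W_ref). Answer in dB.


W / W_ref = 52.1233 / 1e-12 = 5.21233e+13
Lw = 10 * log10(5.21233e+13) = 137.17 dB


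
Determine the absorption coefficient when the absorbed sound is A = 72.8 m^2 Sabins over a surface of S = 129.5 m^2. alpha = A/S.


Absorption coefficient = absorbed power / incident power
alpha = A / S = 72.8 / 129.5 = 0.56216


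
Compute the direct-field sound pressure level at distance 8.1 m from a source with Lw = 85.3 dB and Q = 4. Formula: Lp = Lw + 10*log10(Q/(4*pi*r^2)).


4*pi*r^2 = 4*pi*8.1^2 = 824.48 m^2
Q / (4*pi*r^2) = 4 / 824.48 = 0.00485154
Lp = 85.3 + 10*log10(0.00485154) = 62.159 dB


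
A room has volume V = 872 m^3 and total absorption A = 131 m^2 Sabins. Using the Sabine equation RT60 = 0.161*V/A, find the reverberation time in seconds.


RT60 = 0.161 * 872 / 131 = 1.0717 s


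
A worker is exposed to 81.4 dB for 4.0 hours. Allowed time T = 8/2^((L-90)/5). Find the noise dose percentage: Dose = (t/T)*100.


T_allowed = 8 / 2^((81.4 - 90)/5) = 26.3549 hr
Dose = 4.0 / 26.3549 * 100 = 15.177 %


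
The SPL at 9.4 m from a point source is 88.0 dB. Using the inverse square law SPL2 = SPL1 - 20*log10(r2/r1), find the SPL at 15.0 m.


r2/r1 = 15.0/9.4 = 1.59574
Correction = 20*log10(1.59574) = 4.05924 dB
SPL2 = 88.0 - 4.05924 = 83.941 dB


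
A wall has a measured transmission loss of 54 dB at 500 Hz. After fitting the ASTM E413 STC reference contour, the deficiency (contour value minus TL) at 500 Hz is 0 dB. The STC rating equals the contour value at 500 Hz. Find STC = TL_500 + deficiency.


By ASTM E413, STC = value of the fitted reference contour at 500 Hz.
Contour value at 500 Hz = TL_500 + deficiency = 54 + 0 = 54
STC = 54


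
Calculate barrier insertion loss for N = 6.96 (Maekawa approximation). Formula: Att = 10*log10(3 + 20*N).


3 + 20*N = 3 + 20*6.96 = 142.2
Att = 10*log10(142.2) = 21.529 dB


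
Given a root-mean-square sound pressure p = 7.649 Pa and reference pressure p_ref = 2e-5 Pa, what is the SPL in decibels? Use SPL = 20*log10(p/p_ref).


p / p_ref = 7.649 / 2e-5 = 382450
SPL = 20 * log10(382450) = 111.65 dB


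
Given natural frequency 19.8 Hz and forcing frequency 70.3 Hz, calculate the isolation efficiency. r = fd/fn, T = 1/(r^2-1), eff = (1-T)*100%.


r = 70.3 / 19.8 = 3.55051
r^2 - 1 = 3.55051^2 - 1 = 11.6061
T = 1/11.6061 = 0.0861616
Efficiency = (1 - 0.0861616)*100 = 91.384 %


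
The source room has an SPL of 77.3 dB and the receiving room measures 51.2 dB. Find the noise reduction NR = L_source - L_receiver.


NR = L_source - L_receiver (difference between source and receiving room levels)
NR = 77.3 - 51.2 = 26.1 dB


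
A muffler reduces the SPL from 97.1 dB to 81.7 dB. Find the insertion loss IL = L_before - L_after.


Insertion loss = SPL without muffler - SPL with muffler
IL = 97.1 - 81.7 = 15.4 dB


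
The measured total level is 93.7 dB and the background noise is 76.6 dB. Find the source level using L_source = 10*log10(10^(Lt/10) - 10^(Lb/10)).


10^(93.7/10) = 2.34423e+09
10^(76.6/10) = 4.57088e+07
Difference = 2.34423e+09 - 4.57088e+07 = 2.29852e+09
L_source = 10*log10(2.29852e+09) = 93.614 dB


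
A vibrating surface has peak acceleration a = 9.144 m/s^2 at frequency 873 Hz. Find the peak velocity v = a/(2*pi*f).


omega = 2*pi*f = 2*pi*873 = 5485.22 rad/s
v = a / omega = 9.144 / 5485.22 = 0.001667 m/s


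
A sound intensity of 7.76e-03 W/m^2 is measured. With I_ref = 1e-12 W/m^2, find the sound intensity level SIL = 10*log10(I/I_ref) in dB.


I / I_ref = 7.76e-03 / 1e-12 = 7.76e+09
SIL = 10 * log10(7.76e+09) = 98.899 dB


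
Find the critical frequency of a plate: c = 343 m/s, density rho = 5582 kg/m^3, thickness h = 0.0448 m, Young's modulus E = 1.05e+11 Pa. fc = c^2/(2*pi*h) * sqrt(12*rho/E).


12*rho/E = 12*5582/1.05e+11 = 6.37943e-07
sqrt(12*rho/E) = sqrt(6.37943e-07) = 0.000798713
c^2/(2*pi*h) = 343^2/(2*pi*0.0448) = 417956
fc = 417956 * 0.000798713 = 333.83 Hz


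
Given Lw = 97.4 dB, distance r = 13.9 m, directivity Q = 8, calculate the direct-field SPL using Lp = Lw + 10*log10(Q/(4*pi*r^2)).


4*pi*r^2 = 4*pi*13.9^2 = 2427.95 m^2
Q / (4*pi*r^2) = 8 / 2427.95 = 0.00329496
Lp = 97.4 + 10*log10(0.00329496) = 72.579 dB


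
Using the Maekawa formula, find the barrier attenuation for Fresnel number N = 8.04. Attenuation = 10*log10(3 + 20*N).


3 + 20*N = 3 + 20*8.04 = 163.8
Att = 10*log10(163.8) = 22.143 dB


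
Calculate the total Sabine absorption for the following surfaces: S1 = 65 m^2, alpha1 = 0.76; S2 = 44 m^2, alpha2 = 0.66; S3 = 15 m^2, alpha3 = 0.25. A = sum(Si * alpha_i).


65 * 0.76 = 49.4
44 * 0.66 = 29.04
15 * 0.25 = 3.75
A_total = 49.4 + 29.04 + 3.75 = 82.19 m^2


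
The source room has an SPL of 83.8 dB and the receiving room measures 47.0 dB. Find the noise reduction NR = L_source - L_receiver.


NR = L_source - L_receiver (difference between source and receiving room levels)
NR = 83.8 - 47.0 = 36.8 dB


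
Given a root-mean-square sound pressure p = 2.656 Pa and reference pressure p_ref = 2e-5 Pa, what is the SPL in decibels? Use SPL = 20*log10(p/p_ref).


p / p_ref = 2.656 / 2e-5 = 132800
SPL = 20 * log10(132800) = 102.46 dB


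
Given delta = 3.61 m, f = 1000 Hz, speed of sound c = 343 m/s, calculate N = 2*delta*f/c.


N = 2*delta*f/c = 2*delta/lambda, where lambda = c/f
lambda = 343 / 1000 = 0.343 m
N = 2 * 3.61 / 0.343 = 21.05


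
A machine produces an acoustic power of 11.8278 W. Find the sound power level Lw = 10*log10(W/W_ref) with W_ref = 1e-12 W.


W / W_ref = 11.8278 / 1e-12 = 1.18278e+13
Lw = 10 * log10(1.18278e+13) = 130.73 dB


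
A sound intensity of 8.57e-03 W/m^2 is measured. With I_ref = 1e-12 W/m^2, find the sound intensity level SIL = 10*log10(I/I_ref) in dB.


I / I_ref = 8.57e-03 / 1e-12 = 8.57e+09
SIL = 10 * log10(8.57e+09) = 99.33 dB


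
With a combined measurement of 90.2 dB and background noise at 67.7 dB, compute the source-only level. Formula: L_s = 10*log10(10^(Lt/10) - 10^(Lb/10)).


10^(90.2/10) = 1.04713e+09
10^(67.7/10) = 5.88844e+06
Difference = 1.04713e+09 - 5.88844e+06 = 1.04124e+09
L_source = 10*log10(1.04124e+09) = 90.176 dB


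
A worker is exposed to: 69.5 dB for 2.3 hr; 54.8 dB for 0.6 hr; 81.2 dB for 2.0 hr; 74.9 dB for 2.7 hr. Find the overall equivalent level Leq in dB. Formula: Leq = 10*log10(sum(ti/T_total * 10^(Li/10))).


T_total = 2.3 + 0.6 + 2.0 + 2.7 = 7.6 hr
(2.3/7.6) * 10^(69.5/10) = 2.69721e+06
(0.6/7.6) * 10^(54.8/10) = 23841.7
(2.0/7.6) * 10^(81.2/10) = 3.4691e+07
(2.7/7.6) * 10^(74.9/10) = 1.09787e+07
Sum = 2.69721e+06 + 23841.7 + 3.4691e+07 + 1.09787e+07 = 4.83908e+07
Leq = 10*log10(4.83908e+07) = 76.848 dB


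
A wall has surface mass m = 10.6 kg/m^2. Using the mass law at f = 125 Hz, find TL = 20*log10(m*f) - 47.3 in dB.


m * f = 10.6 * 125 = 1325
20*log10(1325) = 62.4443 dB
TL = 62.4443 - 47.3 = 15.144 dB


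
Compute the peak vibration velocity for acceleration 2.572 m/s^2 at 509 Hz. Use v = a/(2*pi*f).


omega = 2*pi*f = 2*pi*509 = 3198.14 rad/s
v = a / omega = 2.572 / 3198.14 = 0.00080422 m/s


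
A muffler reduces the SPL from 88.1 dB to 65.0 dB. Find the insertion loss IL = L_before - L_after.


Insertion loss = SPL without muffler - SPL with muffler
IL = 88.1 - 65.0 = 23.1 dB


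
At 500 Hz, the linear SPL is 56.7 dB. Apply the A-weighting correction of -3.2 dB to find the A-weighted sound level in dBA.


A-weighting table: 500 Hz -> -3.2 dB correction
SPL_A = SPL + correction = 56.7 + (-3.2) = 53.5 dBA


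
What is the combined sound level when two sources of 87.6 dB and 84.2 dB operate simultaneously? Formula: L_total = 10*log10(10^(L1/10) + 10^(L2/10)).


10^(87.6/10) = 5.7544e+08
10^(84.2/10) = 2.63027e+08
Sum = 5.7544e+08 + 2.63027e+08 = 8.38467e+08
L_total = 10*log10(8.38467e+08) = 89.235 dB


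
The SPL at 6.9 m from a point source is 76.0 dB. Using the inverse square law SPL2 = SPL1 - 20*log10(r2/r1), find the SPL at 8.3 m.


r2/r1 = 8.3/6.9 = 1.2029
Correction = 20*log10(1.2029) = 1.60459 dB
SPL2 = 76.0 - 1.60459 = 74.395 dB


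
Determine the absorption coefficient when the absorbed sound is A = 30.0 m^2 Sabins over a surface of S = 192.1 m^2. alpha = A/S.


Absorption coefficient = absorbed power / incident power
alpha = A / S = 30.0 / 192.1 = 0.15617


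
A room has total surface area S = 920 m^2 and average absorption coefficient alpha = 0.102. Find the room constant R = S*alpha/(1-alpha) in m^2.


R = 920 * 0.102 / (1 - 0.102) = 104.5 m^2


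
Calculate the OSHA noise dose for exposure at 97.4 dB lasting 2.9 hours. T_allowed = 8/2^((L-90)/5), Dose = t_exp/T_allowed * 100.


T_allowed = 8 / 2^((97.4 - 90)/5) = 2.86791 hr
Dose = 2.9 / 2.86791 * 100 = 101.12 %


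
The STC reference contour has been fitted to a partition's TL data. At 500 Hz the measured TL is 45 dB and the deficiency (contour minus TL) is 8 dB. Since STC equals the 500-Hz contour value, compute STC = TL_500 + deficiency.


By ASTM E413, STC = value of the fitted reference contour at 500 Hz.
Contour value at 500 Hz = TL_500 + deficiency = 45 + 8 = 53
STC = 53


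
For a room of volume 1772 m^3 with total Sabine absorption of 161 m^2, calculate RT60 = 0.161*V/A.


RT60 = 0.161 * 1772 / 161 = 1.772 s


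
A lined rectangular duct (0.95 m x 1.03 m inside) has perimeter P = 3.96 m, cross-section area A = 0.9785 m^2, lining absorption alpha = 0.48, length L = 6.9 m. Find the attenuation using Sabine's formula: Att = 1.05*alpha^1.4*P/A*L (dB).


alpha^1.4 = 0.48^1.4 = 0.35788
Attenuation rate = 1.05 * alpha^1.4 * P / A
= 1.05 * 0.35788 * 3.96 / 0.9785 = 1.52076 dB/m
Total Att = 1.52076 * 6.9 = 10.493 dB


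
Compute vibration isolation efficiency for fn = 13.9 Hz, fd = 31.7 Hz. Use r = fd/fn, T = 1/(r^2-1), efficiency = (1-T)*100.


r = 31.7 / 13.9 = 2.28058
r^2 - 1 = 2.28058^2 - 1 = 4.20105
T = 1/4.20105 = 0.238036
Efficiency = (1 - 0.238036)*100 = 76.196 %


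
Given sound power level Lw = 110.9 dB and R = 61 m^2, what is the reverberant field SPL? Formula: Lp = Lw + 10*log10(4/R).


4/R = 4/61 = 0.0655738
Lp = 110.9 + 10*log10(0.0655738) = 99.067 dB


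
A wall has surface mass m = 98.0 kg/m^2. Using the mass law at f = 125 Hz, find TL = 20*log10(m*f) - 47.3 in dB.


m * f = 98.0 * 125 = 12250
20*log10(12250) = 81.7627 dB
TL = 81.7627 - 47.3 = 34.463 dB


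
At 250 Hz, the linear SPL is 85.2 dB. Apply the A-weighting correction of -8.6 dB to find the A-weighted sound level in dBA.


A-weighting table: 250 Hz -> -8.6 dB correction
SPL_A = SPL + correction = 85.2 + (-8.6) = 76.6 dBA


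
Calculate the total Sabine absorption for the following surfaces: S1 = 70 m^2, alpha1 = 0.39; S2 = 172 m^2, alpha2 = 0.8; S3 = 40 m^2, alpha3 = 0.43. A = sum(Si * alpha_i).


70 * 0.39 = 27.3
172 * 0.8 = 137.6
40 * 0.43 = 17.2
A_total = 27.3 + 137.6 + 17.2 = 182.1 m^2


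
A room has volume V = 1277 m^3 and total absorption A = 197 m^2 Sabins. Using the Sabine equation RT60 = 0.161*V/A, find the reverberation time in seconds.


RT60 = 0.161 * 1277 / 197 = 1.0436 s


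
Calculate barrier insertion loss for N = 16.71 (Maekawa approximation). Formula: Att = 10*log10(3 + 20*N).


3 + 20*N = 3 + 20*16.71 = 337.2
Att = 10*log10(337.2) = 25.279 dB


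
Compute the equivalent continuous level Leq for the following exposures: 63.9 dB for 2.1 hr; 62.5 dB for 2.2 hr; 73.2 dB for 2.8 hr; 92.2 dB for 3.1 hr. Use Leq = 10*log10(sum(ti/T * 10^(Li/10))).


T_total = 2.1 + 2.2 + 2.8 + 3.1 = 10.2 hr
(2.1/10.2) * 10^(63.9/10) = 505381
(2.2/10.2) * 10^(62.5/10) = 383550
(2.8/10.2) * 10^(73.2/10) = 5.73532e+06
(3.1/10.2) * 10^(92.2/10) = 5.04384e+08
Sum = 505381 + 383550 + 5.73532e+06 + 5.04384e+08 = 5.11008e+08
Leq = 10*log10(5.11008e+08) = 87.084 dB


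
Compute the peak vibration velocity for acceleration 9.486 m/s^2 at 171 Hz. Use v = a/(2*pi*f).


omega = 2*pi*f = 2*pi*171 = 1074.42 rad/s
v = a / omega = 9.486 / 1074.42 = 0.0088289 m/s


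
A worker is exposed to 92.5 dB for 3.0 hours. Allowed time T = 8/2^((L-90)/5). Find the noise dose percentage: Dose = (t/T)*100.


T_allowed = 8 / 2^((92.5 - 90)/5) = 5.65685 hr
Dose = 3.0 / 5.65685 * 100 = 53.033 %


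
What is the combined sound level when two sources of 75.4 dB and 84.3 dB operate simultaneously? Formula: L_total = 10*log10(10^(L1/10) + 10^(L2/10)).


10^(75.4/10) = 3.46737e+07
10^(84.3/10) = 2.69153e+08
Sum = 3.46737e+07 + 2.69153e+08 = 3.03827e+08
L_total = 10*log10(3.03827e+08) = 84.826 dB


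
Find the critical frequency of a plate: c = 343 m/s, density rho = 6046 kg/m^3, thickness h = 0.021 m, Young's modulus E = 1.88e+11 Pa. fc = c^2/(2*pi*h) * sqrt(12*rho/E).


12*rho/E = 12*6046/1.88e+11 = 3.85915e-07
sqrt(12*rho/E) = sqrt(3.85915e-07) = 0.000621221
c^2/(2*pi*h) = 343^2/(2*pi*0.021) = 891639
fc = 891639 * 0.000621221 = 553.9 Hz


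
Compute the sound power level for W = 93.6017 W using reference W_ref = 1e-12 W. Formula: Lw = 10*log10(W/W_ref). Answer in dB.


W / W_ref = 93.6017 / 1e-12 = 9.36017e+13
Lw = 10 * log10(9.36017e+13) = 139.71 dB


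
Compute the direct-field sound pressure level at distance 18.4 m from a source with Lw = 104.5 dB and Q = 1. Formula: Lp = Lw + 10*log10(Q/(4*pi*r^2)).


4*pi*r^2 = 4*pi*18.4^2 = 4254.47 m^2
Q / (4*pi*r^2) = 1 / 4254.47 = 0.000235047
Lp = 104.5 + 10*log10(0.000235047) = 68.212 dB


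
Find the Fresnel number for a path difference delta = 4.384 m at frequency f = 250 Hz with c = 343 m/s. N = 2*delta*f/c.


N = 2*delta*f/c = 2*delta/lambda, where lambda = c/f
lambda = 343 / 250 = 1.372 m
N = 2 * 4.384 / 1.372 = 6.3907


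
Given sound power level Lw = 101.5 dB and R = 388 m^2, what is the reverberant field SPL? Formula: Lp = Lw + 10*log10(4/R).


4/R = 4/388 = 0.0103093
Lp = 101.5 + 10*log10(0.0103093) = 81.632 dB


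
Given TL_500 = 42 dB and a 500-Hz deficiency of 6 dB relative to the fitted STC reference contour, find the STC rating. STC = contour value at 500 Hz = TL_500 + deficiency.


By ASTM E413, STC = value of the fitted reference contour at 500 Hz.
Contour value at 500 Hz = TL_500 + deficiency = 42 + 6 = 48
STC = 48


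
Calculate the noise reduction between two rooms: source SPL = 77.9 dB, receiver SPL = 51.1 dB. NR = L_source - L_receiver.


NR = L_source - L_receiver (difference between source and receiving room levels)
NR = 77.9 - 51.1 = 26.8 dB


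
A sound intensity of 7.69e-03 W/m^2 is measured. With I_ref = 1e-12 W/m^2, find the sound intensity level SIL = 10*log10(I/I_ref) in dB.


I / I_ref = 7.69e-03 / 1e-12 = 7.69e+09
SIL = 10 * log10(7.69e+09) = 98.859 dB


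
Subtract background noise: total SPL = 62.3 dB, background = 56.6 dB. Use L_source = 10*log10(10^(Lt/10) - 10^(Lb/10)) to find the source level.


10^(62.3/10) = 1.69824e+06
10^(56.6/10) = 457088
Difference = 1.69824e+06 - 457088 = 1.24115e+06
L_source = 10*log10(1.24115e+06) = 60.938 dB


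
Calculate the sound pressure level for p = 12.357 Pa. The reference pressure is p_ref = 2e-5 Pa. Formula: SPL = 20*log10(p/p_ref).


p / p_ref = 12.357 / 2e-5 = 617850
SPL = 20 * log10(617850) = 115.82 dB


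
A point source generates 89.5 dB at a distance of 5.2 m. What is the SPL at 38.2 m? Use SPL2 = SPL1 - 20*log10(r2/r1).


r2/r1 = 38.2/5.2 = 7.34615
Correction = 20*log10(7.34615) = 17.3212 dB
SPL2 = 89.5 - 17.3212 = 72.179 dB


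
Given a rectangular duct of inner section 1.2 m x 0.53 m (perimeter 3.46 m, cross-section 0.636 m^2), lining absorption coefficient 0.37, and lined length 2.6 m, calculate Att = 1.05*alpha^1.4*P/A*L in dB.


alpha^1.4 = 0.37^1.4 = 0.248589
Attenuation rate = 1.05 * alpha^1.4 * P / A
= 1.05 * 0.248589 * 3.46 / 0.636 = 1.42001 dB/m
Total Att = 1.42001 * 2.6 = 3.692 dB


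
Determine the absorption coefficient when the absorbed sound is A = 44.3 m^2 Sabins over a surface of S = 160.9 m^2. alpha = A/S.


Absorption coefficient = absorbed power / incident power
alpha = A / S = 44.3 / 160.9 = 0.27533


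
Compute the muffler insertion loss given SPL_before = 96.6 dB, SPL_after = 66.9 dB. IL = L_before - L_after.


Insertion loss = SPL without muffler - SPL with muffler
IL = 96.6 - 66.9 = 29.7 dB


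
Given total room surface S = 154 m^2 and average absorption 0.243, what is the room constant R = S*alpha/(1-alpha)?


R = 154 * 0.243 / (1 - 0.243) = 49.435 m^2


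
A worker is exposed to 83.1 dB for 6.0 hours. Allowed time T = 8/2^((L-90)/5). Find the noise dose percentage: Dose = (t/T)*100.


T_allowed = 8 / 2^((83.1 - 90)/5) = 20.8215 hr
Dose = 6.0 / 20.8215 * 100 = 28.816 %


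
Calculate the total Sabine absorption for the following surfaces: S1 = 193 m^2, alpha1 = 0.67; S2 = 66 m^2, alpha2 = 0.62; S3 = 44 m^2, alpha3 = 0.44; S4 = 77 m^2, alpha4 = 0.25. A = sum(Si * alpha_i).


193 * 0.67 = 129.31
66 * 0.62 = 40.92
44 * 0.44 = 19.36
77 * 0.25 = 19.25
A_total = 129.31 + 40.92 + 19.36 + 19.25 = 208.84 m^2


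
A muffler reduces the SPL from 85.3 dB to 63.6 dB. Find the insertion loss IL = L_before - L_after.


Insertion loss = SPL without muffler - SPL with muffler
IL = 85.3 - 63.6 = 21.7 dB


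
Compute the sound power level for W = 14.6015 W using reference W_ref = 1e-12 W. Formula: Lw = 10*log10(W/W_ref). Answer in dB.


W / W_ref = 14.6015 / 1e-12 = 1.46015e+13
Lw = 10 * log10(1.46015e+13) = 131.64 dB


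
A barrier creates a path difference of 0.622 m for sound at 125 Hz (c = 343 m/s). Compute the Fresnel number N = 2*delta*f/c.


N = 2*delta*f/c = 2*delta/lambda, where lambda = c/f
lambda = 343 / 125 = 2.744 m
N = 2 * 0.622 / 2.744 = 0.45335


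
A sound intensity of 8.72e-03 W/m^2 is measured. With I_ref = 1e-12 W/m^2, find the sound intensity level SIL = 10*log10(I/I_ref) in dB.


I / I_ref = 8.72e-03 / 1e-12 = 8.72e+09
SIL = 10 * log10(8.72e+09) = 99.405 dB


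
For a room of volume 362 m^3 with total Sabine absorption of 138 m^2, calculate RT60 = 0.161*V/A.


RT60 = 0.161 * 362 / 138 = 0.42233 s


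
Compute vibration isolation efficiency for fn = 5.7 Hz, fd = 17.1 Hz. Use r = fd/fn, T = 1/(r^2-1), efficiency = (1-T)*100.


r = 17.1 / 5.7 = 3
r^2 - 1 = 3^2 - 1 = 8
T = 1/8 = 0.125
Efficiency = (1 - 0.125)*100 = 87.5 %


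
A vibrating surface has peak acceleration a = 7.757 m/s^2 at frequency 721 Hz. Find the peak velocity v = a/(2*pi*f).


omega = 2*pi*f = 2*pi*721 = 4530.18 rad/s
v = a / omega = 7.757 / 4530.18 = 0.0017123 m/s


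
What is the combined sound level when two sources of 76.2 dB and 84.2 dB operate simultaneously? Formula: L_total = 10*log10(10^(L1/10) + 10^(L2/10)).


10^(76.2/10) = 4.16869e+07
10^(84.2/10) = 2.63027e+08
Sum = 4.16869e+07 + 2.63027e+08 = 3.04714e+08
L_total = 10*log10(3.04714e+08) = 84.839 dB


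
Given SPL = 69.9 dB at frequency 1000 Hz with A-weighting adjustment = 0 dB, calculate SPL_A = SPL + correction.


A-weighting table: 1000 Hz -> 0 dB correction
SPL_A = SPL + correction = 69.9 + (0) = 69.9 dBA


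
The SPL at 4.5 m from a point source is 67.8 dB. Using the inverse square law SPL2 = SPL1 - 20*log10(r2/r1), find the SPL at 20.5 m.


r2/r1 = 20.5/4.5 = 4.55556
Correction = 20*log10(4.55556) = 13.1708 dB
SPL2 = 67.8 - 13.1708 = 54.629 dB


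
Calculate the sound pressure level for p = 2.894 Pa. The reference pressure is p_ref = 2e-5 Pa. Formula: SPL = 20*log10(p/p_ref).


p / p_ref = 2.894 / 2e-5 = 144700
SPL = 20 * log10(144700) = 103.21 dB


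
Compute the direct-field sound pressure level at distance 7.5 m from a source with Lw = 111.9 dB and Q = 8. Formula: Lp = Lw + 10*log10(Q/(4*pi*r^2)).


4*pi*r^2 = 4*pi*7.5^2 = 706.858 m^2
Q / (4*pi*r^2) = 8 / 706.858 = 0.0113177
Lp = 111.9 + 10*log10(0.0113177) = 92.438 dB


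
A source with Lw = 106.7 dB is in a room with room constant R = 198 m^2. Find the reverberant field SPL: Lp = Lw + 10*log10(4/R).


4/R = 4/198 = 0.020202
Lp = 106.7 + 10*log10(0.020202) = 89.754 dB


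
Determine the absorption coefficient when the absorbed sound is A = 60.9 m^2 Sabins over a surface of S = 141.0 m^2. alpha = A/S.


Absorption coefficient = absorbed power / incident power
alpha = A / S = 60.9 / 141.0 = 0.43191


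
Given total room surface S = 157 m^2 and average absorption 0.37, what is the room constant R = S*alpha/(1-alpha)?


R = 157 * 0.37 / (1 - 0.37) = 92.206 m^2


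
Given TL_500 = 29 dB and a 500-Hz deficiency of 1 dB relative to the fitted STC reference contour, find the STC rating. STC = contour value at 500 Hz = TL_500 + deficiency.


By ASTM E413, STC = value of the fitted reference contour at 500 Hz.
Contour value at 500 Hz = TL_500 + deficiency = 29 + 1 = 30
STC = 30


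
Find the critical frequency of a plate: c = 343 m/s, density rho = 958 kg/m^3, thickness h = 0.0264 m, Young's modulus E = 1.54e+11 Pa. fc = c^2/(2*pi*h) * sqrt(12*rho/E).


12*rho/E = 12*958/1.54e+11 = 7.46494e-08
sqrt(12*rho/E) = sqrt(7.46494e-08) = 0.00027322
c^2/(2*pi*h) = 343^2/(2*pi*0.0264) = 709258
fc = 709258 * 0.00027322 = 193.78 Hz


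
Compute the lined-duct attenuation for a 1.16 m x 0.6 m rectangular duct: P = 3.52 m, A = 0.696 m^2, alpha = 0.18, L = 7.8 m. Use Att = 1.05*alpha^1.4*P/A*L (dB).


alpha^1.4 = 0.18^1.4 = 0.0906529
Attenuation rate = 1.05 * alpha^1.4 * P / A
= 1.05 * 0.0906529 * 3.52 / 0.696 = 0.481398 dB/m
Total Att = 0.481398 * 7.8 = 3.7549 dB


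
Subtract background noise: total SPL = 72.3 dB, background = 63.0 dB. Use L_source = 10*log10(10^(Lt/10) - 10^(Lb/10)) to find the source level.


10^(72.3/10) = 1.69824e+07
10^(63.0/10) = 1.99526e+06
Difference = 1.69824e+07 - 1.99526e+06 = 1.49871e+07
L_source = 10*log10(1.49871e+07) = 71.757 dB


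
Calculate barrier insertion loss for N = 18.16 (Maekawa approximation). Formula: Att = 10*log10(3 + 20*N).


3 + 20*N = 3 + 20*18.16 = 366.2
Att = 10*log10(366.2) = 25.637 dB


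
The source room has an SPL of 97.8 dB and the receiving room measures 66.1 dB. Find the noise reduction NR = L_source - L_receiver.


NR = L_source - L_receiver (difference between source and receiving room levels)
NR = 97.8 - 66.1 = 31.7 dB


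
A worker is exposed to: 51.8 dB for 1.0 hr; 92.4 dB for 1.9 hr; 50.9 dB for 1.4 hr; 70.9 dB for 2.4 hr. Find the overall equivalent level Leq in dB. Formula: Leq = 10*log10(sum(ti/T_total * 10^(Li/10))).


T_total = 1.0 + 1.9 + 1.4 + 2.4 = 6.7 hr
(1.0/6.7) * 10^(51.8/10) = 22590.5
(1.9/6.7) * 10^(92.4/10) = 4.92809e+08
(1.4/6.7) * 10^(50.9/10) = 25707.1
(2.4/6.7) * 10^(70.9/10) = 4.40693e+06
Sum = 22590.5 + 4.92809e+08 + 25707.1 + 4.40693e+06 = 4.97264e+08
Leq = 10*log10(4.97264e+08) = 86.966 dB


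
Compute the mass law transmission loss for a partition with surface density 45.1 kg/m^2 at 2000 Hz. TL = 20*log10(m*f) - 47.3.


m * f = 45.1 * 2000 = 90200
20*log10(90200) = 99.1041 dB
TL = 99.1041 - 47.3 = 51.804 dB


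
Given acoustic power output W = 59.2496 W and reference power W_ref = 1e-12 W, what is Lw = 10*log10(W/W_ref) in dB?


W / W_ref = 59.2496 / 1e-12 = 5.92496e+13
Lw = 10 * log10(5.92496e+13) = 137.73 dB


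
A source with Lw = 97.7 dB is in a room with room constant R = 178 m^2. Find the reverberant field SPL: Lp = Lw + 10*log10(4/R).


4/R = 4/178 = 0.0224719
Lp = 97.7 + 10*log10(0.0224719) = 81.216 dB


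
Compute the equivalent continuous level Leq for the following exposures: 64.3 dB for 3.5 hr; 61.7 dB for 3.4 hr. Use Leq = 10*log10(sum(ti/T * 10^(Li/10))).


T_total = 3.5 + 3.4 = 6.9 hr
(3.5/6.9) * 10^(64.3/10) = 1.36527e+06
(3.4/6.9) * 10^(61.7/10) = 728836
Sum = 1.36527e+06 + 728836 = 2.09411e+06
Leq = 10*log10(2.09411e+06) = 63.21 dB


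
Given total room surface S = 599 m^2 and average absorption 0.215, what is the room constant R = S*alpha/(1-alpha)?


R = 599 * 0.215 / (1 - 0.215) = 164.06 m^2


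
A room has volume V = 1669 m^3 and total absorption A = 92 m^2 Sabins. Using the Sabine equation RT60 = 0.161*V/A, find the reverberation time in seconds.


RT60 = 0.161 * 1669 / 92 = 2.9207 s


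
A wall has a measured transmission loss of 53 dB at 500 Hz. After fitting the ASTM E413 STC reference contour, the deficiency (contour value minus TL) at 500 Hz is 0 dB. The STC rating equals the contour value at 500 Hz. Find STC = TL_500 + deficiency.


By ASTM E413, STC = value of the fitted reference contour at 500 Hz.
Contour value at 500 Hz = TL_500 + deficiency = 53 + 0 = 53
STC = 53


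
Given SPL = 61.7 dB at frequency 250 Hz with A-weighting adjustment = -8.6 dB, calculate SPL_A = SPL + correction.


A-weighting table: 250 Hz -> -8.6 dB correction
SPL_A = SPL + correction = 61.7 + (-8.6) = 53.1 dBA


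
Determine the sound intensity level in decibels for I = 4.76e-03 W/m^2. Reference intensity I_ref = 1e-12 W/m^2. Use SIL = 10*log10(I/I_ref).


I / I_ref = 4.76e-03 / 1e-12 = 4.76e+09
SIL = 10 * log10(4.76e+09) = 96.776 dB


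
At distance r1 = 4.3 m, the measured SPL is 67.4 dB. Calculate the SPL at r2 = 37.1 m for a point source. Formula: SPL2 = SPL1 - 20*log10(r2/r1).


r2/r1 = 37.1/4.3 = 8.62791
Correction = 20*log10(8.62791) = 18.7181 dB
SPL2 = 67.4 - 18.7181 = 48.682 dB


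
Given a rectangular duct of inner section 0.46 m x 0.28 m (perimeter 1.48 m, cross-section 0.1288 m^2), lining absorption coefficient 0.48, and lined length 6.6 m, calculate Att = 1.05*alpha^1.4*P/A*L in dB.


alpha^1.4 = 0.48^1.4 = 0.35788
Attenuation rate = 1.05 * alpha^1.4 * P / A
= 1.05 * 0.35788 * 1.48 / 0.1288 = 4.3179 dB/m
Total Att = 4.3179 * 6.6 = 28.498 dB


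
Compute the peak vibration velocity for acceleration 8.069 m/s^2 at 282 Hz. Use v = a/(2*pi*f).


omega = 2*pi*f = 2*pi*282 = 1771.86 rad/s
v = a / omega = 8.069 / 1771.86 = 0.004554 m/s


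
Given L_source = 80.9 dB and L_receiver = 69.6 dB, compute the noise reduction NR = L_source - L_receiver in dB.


NR = L_source - L_receiver (difference between source and receiving room levels)
NR = 80.9 - 69.6 = 11.3 dB


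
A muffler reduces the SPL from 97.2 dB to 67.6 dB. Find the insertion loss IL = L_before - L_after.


Insertion loss = SPL without muffler - SPL with muffler
IL = 97.2 - 67.6 = 29.6 dB


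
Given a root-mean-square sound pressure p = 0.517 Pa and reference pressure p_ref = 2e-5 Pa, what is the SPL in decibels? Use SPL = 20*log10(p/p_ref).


p / p_ref = 0.517 / 2e-5 = 25850
SPL = 20 * log10(25850) = 88.249 dB


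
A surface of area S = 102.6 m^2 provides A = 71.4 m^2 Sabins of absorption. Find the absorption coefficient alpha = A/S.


Absorption coefficient = absorbed power / incident power
alpha = A / S = 71.4 / 102.6 = 0.69591


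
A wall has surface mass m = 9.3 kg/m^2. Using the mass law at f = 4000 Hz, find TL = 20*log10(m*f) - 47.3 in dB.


m * f = 9.3 * 4000 = 37200
20*log10(37200) = 91.4109 dB
TL = 91.4109 - 47.3 = 44.111 dB


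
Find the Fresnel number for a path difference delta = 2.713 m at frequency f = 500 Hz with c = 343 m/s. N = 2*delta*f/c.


N = 2*delta*f/c = 2*delta/lambda, where lambda = c/f
lambda = 343 / 500 = 0.686 m
N = 2 * 2.713 / 0.686 = 7.9096


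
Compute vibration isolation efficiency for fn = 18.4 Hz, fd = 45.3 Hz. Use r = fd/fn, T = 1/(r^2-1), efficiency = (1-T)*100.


r = 45.3 / 18.4 = 2.46196
r^2 - 1 = 2.46196^2 - 1 = 5.06125
T = 1/5.06125 = 0.19758
Efficiency = (1 - 0.19758)*100 = 80.242 %


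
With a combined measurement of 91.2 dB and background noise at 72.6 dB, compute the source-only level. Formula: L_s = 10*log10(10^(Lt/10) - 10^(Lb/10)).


10^(91.2/10) = 1.31826e+09
10^(72.6/10) = 1.8197e+07
Difference = 1.31826e+09 - 1.8197e+07 = 1.30006e+09
L_source = 10*log10(1.30006e+09) = 91.14 dB


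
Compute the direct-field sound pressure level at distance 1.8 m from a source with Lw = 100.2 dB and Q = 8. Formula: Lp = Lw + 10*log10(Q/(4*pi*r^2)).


4*pi*r^2 = 4*pi*1.8^2 = 40.715 m^2
Q / (4*pi*r^2) = 8 / 40.715 = 0.196488
Lp = 100.2 + 10*log10(0.196488) = 93.133 dB


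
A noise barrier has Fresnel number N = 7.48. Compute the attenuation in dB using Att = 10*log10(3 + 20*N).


3 + 20*N = 3 + 20*7.48 = 152.6
Att = 10*log10(152.6) = 21.836 dB


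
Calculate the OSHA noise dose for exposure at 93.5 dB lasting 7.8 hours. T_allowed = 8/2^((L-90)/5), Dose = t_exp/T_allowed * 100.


T_allowed = 8 / 2^((93.5 - 90)/5) = 4.92458 hr
Dose = 7.8 / 4.92458 * 100 = 158.39 %


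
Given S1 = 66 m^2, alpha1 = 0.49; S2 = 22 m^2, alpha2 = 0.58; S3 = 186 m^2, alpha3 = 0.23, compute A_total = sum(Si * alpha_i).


66 * 0.49 = 32.34
22 * 0.58 = 12.76
186 * 0.23 = 42.78
A_total = 32.34 + 12.76 + 42.78 = 87.88 m^2


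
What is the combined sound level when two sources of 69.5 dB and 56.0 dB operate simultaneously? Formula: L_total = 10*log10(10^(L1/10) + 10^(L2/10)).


10^(69.5/10) = 8.91251e+06
10^(56.0/10) = 398107
Sum = 8.91251e+06 + 398107 = 9.31062e+06
L_total = 10*log10(9.31062e+06) = 69.69 dB


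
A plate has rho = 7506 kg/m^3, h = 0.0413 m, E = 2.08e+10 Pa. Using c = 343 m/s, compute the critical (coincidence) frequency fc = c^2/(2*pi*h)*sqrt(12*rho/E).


12*rho/E = 12*7506/2.08e+10 = 4.33038e-06
sqrt(12*rho/E) = sqrt(4.33038e-06) = 0.00208096
c^2/(2*pi*h) = 343^2/(2*pi*0.0413) = 453376
fc = 453376 * 0.00208096 = 943.46 Hz


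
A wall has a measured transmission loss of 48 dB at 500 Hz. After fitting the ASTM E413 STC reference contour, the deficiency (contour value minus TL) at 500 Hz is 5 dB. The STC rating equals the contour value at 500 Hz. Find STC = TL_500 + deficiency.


By ASTM E413, STC = value of the fitted reference contour at 500 Hz.
Contour value at 500 Hz = TL_500 + deficiency = 48 + 5 = 53
STC = 53


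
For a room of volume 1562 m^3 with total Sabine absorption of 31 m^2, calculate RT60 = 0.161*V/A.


RT60 = 0.161 * 1562 / 31 = 8.1123 s


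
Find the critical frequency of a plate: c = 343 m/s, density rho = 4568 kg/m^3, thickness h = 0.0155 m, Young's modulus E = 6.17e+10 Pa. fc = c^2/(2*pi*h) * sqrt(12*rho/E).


12*rho/E = 12*4568/6.17e+10 = 8.88428e-07
sqrt(12*rho/E) = sqrt(8.88428e-07) = 0.000942565
c^2/(2*pi*h) = 343^2/(2*pi*0.0155) = 1.20803e+06
fc = 1.20803e+06 * 0.000942565 = 1138.6 Hz


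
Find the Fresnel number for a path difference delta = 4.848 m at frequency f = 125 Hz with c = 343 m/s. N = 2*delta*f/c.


N = 2*delta*f/c = 2*delta/lambda, where lambda = c/f
lambda = 343 / 125 = 2.744 m
N = 2 * 4.848 / 2.744 = 3.5335


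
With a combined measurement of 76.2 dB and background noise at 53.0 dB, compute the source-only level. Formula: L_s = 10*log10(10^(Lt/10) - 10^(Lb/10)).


10^(76.2/10) = 4.16869e+07
10^(53.0/10) = 199526
Difference = 4.16869e+07 - 199526 = 4.14874e+07
L_source = 10*log10(4.14874e+07) = 76.179 dB


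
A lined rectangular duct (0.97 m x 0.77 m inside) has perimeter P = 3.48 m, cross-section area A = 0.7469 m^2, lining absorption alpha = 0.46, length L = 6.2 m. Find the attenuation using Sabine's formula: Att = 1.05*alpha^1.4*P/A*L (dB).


alpha^1.4 = 0.46^1.4 = 0.337179
Attenuation rate = 1.05 * alpha^1.4 * P / A
= 1.05 * 0.337179 * 3.48 / 0.7469 = 1.64955 dB/m
Total Att = 1.64955 * 6.2 = 10.227 dB


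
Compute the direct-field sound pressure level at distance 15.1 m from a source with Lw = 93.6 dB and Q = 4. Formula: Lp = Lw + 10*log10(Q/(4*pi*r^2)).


4*pi*r^2 = 4*pi*15.1^2 = 2865.26 m^2
Q / (4*pi*r^2) = 4 / 2865.26 = 0.00139603
Lp = 93.6 + 10*log10(0.00139603) = 65.049 dB


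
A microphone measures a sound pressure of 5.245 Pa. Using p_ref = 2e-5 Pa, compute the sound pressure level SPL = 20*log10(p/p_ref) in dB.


p / p_ref = 5.245 / 2e-5 = 262250
SPL = 20 * log10(262250) = 108.37 dB


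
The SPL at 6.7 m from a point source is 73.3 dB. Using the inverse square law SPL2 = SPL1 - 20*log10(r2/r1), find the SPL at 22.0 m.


r2/r1 = 22.0/6.7 = 3.28358
Correction = 20*log10(3.28358) = 10.327 dB
SPL2 = 73.3 - 10.327 = 62.973 dB


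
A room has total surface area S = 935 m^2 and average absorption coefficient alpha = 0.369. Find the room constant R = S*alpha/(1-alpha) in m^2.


R = 935 * 0.369 / (1 - 0.369) = 546.77 m^2


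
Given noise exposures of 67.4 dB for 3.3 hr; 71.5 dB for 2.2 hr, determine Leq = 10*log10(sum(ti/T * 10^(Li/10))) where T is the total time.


T_total = 3.3 + 2.2 = 5.5 hr
(3.3/5.5) * 10^(67.4/10) = 3.29725e+06
(2.2/5.5) * 10^(71.5/10) = 5.65015e+06
Sum = 3.29725e+06 + 5.65015e+06 = 8.9474e+06
Leq = 10*log10(8.9474e+06) = 69.517 dB


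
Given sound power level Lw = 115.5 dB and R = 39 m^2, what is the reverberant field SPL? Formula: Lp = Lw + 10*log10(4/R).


4/R = 4/39 = 0.102564
Lp = 115.5 + 10*log10(0.102564) = 105.61 dB


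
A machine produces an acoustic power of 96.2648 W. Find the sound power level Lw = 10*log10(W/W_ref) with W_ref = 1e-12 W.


W / W_ref = 96.2648 / 1e-12 = 9.62648e+13
Lw = 10 * log10(9.62648e+13) = 139.83 dB


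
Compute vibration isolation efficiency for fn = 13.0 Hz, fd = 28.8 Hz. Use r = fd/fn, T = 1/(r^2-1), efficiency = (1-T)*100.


r = 28.8 / 13.0 = 2.21538
r^2 - 1 = 2.21538^2 - 1 = 3.90791
T = 1/3.90791 = 0.255891
Efficiency = (1 - 0.255891)*100 = 74.411 %


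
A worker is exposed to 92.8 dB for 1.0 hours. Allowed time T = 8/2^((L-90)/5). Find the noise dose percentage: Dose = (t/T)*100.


T_allowed = 8 / 2^((92.8 - 90)/5) = 5.42642 hr
Dose = 1.0 / 5.42642 * 100 = 18.428 %


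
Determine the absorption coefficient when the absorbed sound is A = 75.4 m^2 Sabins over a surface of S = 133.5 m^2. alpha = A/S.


Absorption coefficient = absorbed power / incident power
alpha = A / S = 75.4 / 133.5 = 0.56479


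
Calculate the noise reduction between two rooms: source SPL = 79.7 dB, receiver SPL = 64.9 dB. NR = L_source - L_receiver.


NR = L_source - L_receiver (difference between source and receiving room levels)
NR = 79.7 - 64.9 = 14.8 dB


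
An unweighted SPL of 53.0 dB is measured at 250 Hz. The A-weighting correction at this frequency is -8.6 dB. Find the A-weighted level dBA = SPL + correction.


A-weighting table: 250 Hz -> -8.6 dB correction
SPL_A = SPL + correction = 53.0 + (-8.6) = 44.4 dBA


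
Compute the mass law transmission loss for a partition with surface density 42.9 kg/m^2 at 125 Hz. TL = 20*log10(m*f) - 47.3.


m * f = 42.9 * 125 = 5362.5
20*log10(5362.5) = 74.5873 dB
TL = 74.5873 - 47.3 = 27.287 dB


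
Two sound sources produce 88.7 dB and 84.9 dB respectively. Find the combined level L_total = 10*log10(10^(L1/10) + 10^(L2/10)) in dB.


10^(88.7/10) = 7.4131e+08
10^(84.9/10) = 3.0903e+08
Sum = 7.4131e+08 + 3.0903e+08 = 1.05034e+09
L_total = 10*log10(1.05034e+09) = 90.213 dB


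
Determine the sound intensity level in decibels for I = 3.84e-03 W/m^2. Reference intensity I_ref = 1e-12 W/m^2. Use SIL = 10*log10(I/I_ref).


I / I_ref = 3.84e-03 / 1e-12 = 3.84e+09
SIL = 10 * log10(3.84e+09) = 95.843 dB


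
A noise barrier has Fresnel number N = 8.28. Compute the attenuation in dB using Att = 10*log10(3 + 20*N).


3 + 20*N = 3 + 20*8.28 = 168.6
Att = 10*log10(168.6) = 22.269 dB


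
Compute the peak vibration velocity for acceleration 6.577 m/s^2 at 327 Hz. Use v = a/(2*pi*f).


omega = 2*pi*f = 2*pi*327 = 2054.6 rad/s
v = a / omega = 6.577 / 2054.6 = 0.0032011 m/s


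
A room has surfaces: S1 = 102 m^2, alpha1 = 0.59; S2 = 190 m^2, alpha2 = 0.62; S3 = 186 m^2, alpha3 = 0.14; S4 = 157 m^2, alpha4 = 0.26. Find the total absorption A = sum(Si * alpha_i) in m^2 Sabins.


102 * 0.59 = 60.18
190 * 0.62 = 117.8
186 * 0.14 = 26.04
157 * 0.26 = 40.82
A_total = 60.18 + 117.8 + 26.04 + 40.82 = 244.84 m^2


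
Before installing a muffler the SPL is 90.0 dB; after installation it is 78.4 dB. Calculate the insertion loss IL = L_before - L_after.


Insertion loss = SPL without muffler - SPL with muffler
IL = 90.0 - 78.4 = 11.6 dB


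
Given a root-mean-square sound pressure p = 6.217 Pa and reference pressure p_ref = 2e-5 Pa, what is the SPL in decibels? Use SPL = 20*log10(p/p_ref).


p / p_ref = 6.217 / 2e-5 = 310850
SPL = 20 * log10(310850) = 109.85 dB


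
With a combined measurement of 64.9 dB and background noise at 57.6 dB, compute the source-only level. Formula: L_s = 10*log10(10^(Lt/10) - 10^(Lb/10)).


10^(64.9/10) = 3.0903e+06
10^(57.6/10) = 575440
Difference = 3.0903e+06 - 575440 = 2.51486e+06
L_source = 10*log10(2.51486e+06) = 64.005 dB


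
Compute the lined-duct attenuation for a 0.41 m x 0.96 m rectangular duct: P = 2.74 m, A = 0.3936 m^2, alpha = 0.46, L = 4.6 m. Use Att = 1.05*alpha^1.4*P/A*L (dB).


alpha^1.4 = 0.46^1.4 = 0.337179
Attenuation rate = 1.05 * alpha^1.4 * P / A
= 1.05 * 0.337179 * 2.74 / 0.3936 = 2.46459 dB/m
Total Att = 2.46459 * 4.6 = 11.337 dB


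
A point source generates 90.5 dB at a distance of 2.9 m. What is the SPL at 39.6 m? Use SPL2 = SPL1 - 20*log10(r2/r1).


r2/r1 = 39.6/2.9 = 13.6552
Correction = 20*log10(13.6552) = 22.706 dB
SPL2 = 90.5 - 22.706 = 67.794 dB


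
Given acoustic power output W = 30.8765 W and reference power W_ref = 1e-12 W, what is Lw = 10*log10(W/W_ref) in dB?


W / W_ref = 30.8765 / 1e-12 = 3.08765e+13
Lw = 10 * log10(3.08765e+13) = 134.9 dB


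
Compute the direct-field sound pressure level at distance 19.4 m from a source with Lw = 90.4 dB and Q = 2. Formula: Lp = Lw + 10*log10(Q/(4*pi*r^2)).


4*pi*r^2 = 4*pi*19.4^2 = 4729.48 m^2
Q / (4*pi*r^2) = 2 / 4729.48 = 0.000422879
Lp = 90.4 + 10*log10(0.000422879) = 56.662 dB


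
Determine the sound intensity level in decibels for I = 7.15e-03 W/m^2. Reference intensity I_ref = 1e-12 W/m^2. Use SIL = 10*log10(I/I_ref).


I / I_ref = 7.15e-03 / 1e-12 = 7.15e+09
SIL = 10 * log10(7.15e+09) = 98.543 dB


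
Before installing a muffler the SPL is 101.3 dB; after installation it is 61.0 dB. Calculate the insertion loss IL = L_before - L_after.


Insertion loss = SPL without muffler - SPL with muffler
IL = 101.3 - 61.0 = 40.3 dB
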